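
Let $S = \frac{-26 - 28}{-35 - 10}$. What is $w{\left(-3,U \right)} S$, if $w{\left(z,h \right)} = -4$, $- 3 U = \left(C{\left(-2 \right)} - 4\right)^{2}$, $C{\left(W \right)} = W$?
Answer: $- \frac{24}{5} \approx -4.8$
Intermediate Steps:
$U = -12$ ($U = - \frac{\left(-2 - 4\right)^{2}}{3} = - \frac{\left(-6\right)^{2}}{3} = \left(- \frac{1}{3}\right) 36 = -12$)
$S = \frac{6}{5}$ ($S = - \frac{54}{-45} = \left(-54\right) \left(- \frac{1}{45}\right) = \frac{6}{5} \approx 1.2$)
$w{\left(-3,U \right)} S = \left(-4\right) \frac{6}{5} = - \frac{24}{5}$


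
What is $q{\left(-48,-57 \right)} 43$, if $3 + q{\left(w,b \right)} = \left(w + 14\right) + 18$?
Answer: $-817$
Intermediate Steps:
$q{\left(w,b \right)} = 29 + w$ ($q{\left(w,b \right)} = -3 + \left(\left(w + 14\right) + 18\right) = -3 + \left(\left(14 + w\right) + 18\right) = -3 + \left(32 + w\right) = 29 + w$)
$q{\left(-48,-57 \right)} 43 = \left(29 - 48\right) 43 = \left(-19\right) 43 = -817$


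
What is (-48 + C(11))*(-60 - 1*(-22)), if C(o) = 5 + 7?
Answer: 1368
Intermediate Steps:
C(o) = 12
(-48 + C(11))*(-60 - 1*(-22)) = (-48 + 12)*(-60 - 1*(-22)) = -36*(-60 + 22) = -36*(-38) = 1368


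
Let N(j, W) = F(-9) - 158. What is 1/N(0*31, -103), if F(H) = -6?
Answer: -1/164 ≈ -0.0060976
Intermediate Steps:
N(j, W) = -164 (N(j, W) = -6 - 158 = -164)
1/N(0*31, -103) = 1/(-164) = -1/164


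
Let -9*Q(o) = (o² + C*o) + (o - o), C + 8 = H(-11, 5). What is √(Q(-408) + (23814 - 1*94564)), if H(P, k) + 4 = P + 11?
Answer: I*√89790 ≈ 299.65*I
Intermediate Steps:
H(P, k) = 7 + P (H(P, k) = -4 + (P + 11) = -4 + (11 + P) = 7 + P)
C = -12 (C = -8 + (7 - 11) = -8 - 4 = -12)
Q(o) = -o²/9 + 4*o/3 (Q(o) = -((o² - 12*o) + (o - o))/9 = -((o² - 12*o) + 0)/9 = -(o² - 12*o)/9 = -o²/9 + 4*o/3)
√(Q(-408) + (23814 - 1*94564)) = √((⅑)*(-408)*(12 - 1*(-408)) + (23814 - 1*94564)) = √((⅑)*(-408)*(12 + 408) + (23814 - 94564)) = √((⅑)*(-408)*420 - 70750) = √(-19040 - 70750) = √(-89790) = I*√89790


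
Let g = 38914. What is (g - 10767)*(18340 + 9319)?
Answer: 778517873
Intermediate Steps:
(g - 10767)*(18340 + 9319) = (38914 - 10767)*(18340 + 9319) = 28147*27659 = 778517873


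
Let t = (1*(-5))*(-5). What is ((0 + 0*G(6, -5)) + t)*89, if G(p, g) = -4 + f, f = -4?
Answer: 2225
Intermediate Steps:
t = 25 (t = -5*(-5) = 25)
G(p, g) = -8 (G(p, g) = -4 - 4 = -8)
((0 + 0*G(6, -5)) + t)*89 = ((0 + 0*(-8)) + 25)*89 = ((0 + 0) + 25)*89 = (0 + 25)*89 = 25*89 = 2225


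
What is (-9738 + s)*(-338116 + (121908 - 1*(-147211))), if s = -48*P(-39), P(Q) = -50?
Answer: 506299986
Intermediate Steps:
s = 2400 (s = -48*(-50) = 2400)
(-9738 + s)*(-338116 + (121908 - 1*(-147211))) = (-9738 + 2400)*(-338116 + (121908 - 1*(-147211))) = -7338*(-338116 + (121908 + 147211)) = -7338*(-338116 + 269119) = -7338*(-68997) = 506299986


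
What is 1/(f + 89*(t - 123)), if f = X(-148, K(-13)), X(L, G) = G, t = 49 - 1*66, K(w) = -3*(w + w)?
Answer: -1/12382 ≈ -8.0762e-5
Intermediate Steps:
K(w) = -6*w
t = -17 (t = 49 - 66 = -17)
f = 78 (f = -6*(-13) = 78)
1/(f + 89*(t - 123)) = 1/(78 + 89*(-17 - 123)) = 1/(78 + 89*(-140)) = 1/(78 - 12460) = 1/(-12382) = -1/12382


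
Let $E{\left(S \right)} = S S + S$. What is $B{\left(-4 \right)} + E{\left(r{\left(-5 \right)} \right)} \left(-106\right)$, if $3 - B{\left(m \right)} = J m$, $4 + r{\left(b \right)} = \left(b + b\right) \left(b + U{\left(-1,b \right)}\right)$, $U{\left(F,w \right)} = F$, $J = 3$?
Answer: $-338337$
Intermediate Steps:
$r{\left(b \right)} = -4 + 2 b \left(-1 + b\right)$ ($r{\left(b \right)} = -4 + \left(b + b\right) \left(b - 1\right) = -4 + 2 b \left(-1 + b\right)$)
$B{\left(m \right)} = 3 - 3 m$
$E{\left(S \right)} = S + S^{2}$ ($E{\left(S \right)} = S^{2} + S = S + S^{2}$)
$B{\left(-4 \right)} + E{\left(r{\left(-5 \right)} \right)} \left(-106\right) = \left(3 - -12\right) + \left(-4 - -10 + 2 \left(-5\right)^{2}\right) \left(1 - \left(-6 - 50\right)\right) \left(-106\right) = \left(3 + 12\right) + \left(-4 + 10 + 2 \cdot 25\right) \left(1 + \left(-4 + 10 + 2 \cdot 25\right)\right) \left(-106\right) = 15 + \left(-4 + 10 + 50\right) \left(1 + \left(-4 + 10 + 50\right)\right) \left(-106\right) = 15 + 56 \left(1 + 56\right) \left(-106\right) = 15 + 56 \cdot 57 \left(-106\right) = 15 + 3192 \left(-106\right) = 15 - 338352 = -338337$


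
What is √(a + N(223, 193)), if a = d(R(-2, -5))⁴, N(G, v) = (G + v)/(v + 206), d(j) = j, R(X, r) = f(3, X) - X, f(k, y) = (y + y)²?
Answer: 4*√1044528135/399 ≈ 324.00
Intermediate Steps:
f(k, y) = 4*y² (f(k, y) = (2*y)² = 4*y²)
R(X, r) = -X + 4*X² (R(X, r) = 4*X² - X = -X + 4*X²)
N(G, v) = (G + v)/(206 + v)
a = 104976 (a = (-2*(-1 + 4*(-2)))⁴ = (-2*(-1 - 8))⁴ = (-2*(-9))⁴ = 18⁴ = 104976)
√(a + N(223, 193)) = √(104976 + (223 + 193)/(206 + 193)) = √(104976 + 416/399) = √(41885840/399) = 4*√1044528135/399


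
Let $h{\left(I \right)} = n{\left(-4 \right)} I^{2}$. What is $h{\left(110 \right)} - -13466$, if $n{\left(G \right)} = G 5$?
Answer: $-228534$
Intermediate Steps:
$n{\left(G \right)} = 5 G$
$h{\left(I \right)} = - 20 I^{2}$ ($h{\left(I \right)} = 5 \left(-4\right) I^{2} = - 20 I^{2}$)
$h{\left(110 \right)} - -13466 = - 20 \cdot 110^{2} - -13466 = \left(-20\right) 12100 + 13466 = -242000 + 13466 = -228534$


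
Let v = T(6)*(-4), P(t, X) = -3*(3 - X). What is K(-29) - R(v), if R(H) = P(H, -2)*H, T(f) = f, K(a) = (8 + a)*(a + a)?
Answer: 858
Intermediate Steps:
K(a) = 2*a*(8 + a) (K(a) = (8 + a)*(2*a) = 2*a*(8 + a))
P(t, X) = -9 + 3*X
v = -24 (v = 6*(-4) = -24)
R(H) = -15*H (R(H) = (-9 + 3*(-2))*H = (-9 - 6)*H = -15*H)
K(-29) - R(v) = 2*(-29)*(8 - 29) - (-15)*(-24) = 2*(-29)*(-21) - 1*360 = 1218 - 360 = 858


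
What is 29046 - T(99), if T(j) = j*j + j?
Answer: 19146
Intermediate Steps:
T(j) = j + j² (T(j) = j² + j = j + j²)
29046 - T(99) = 29046 - 99*(1 + 99) = 29046 - 99*100 = 29046 - 1*9900 = 29046 - 9900 = 19146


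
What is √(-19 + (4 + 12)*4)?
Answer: 3*√5 ≈ 6.7082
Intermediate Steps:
√(-19 + (4 + 12)*4) = √(-19 + 16*4) = √(-19 + 64) = √45 = 3*√5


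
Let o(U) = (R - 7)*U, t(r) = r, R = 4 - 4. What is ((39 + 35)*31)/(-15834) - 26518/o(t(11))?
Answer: 29979241/87087 ≈ 344.24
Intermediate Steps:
R = 0
o(U) = -7*U (o(U) = (0 - 7)*U = -7*U)
((39 + 35)*31)/(-15834) - 26518/o(t(11)) = ((39 + 35)*31)/(-15834) - 26518/((-7*11)) = (74*31)*(-1/15834) - 26518/(-77) = 2294*(-1/15834) - 26518*(-1/77) = -1147/7917 + 26518/77 = 29979241/87087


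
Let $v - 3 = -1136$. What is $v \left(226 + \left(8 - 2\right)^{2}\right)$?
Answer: $-296846$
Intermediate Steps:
$v = -1133$ ($v = 3 - 1136 = -1133$)
$v \left(226 + \left(8 - 2\right)^{2}\right) = - 1133 \left(226 + \left(8 - 2\right)^{2}\right) = - 1133 \left(226 + 6^{2}\right) = - 1133 \left(226 + 36\right) = \left(-1133\right) 262 = -296846$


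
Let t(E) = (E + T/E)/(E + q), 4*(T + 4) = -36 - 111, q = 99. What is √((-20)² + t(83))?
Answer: √365519776258/30212 ≈ 20.011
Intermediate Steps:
T = -163/4 (T = -4 + (-36 - 111)/4 = -4 + (¼)*(-147) = -4 - 147/4 = -163/4 ≈ -40.750)
t(E) = (E - 163/(4*E))/(99 + E) (t(E) = (E - 163/(4*E))/(E + 99) = (E - 163/(4*E))/(99 + E))
√((-20)² + t(83)) = √((-20)² + (-163/4 + 83²)/(83*(99 + 83))) = √(400 + (1/83)*(-163/4 + 6889)/182) = √(400 + (1/83)*(1/182)*(27393/4)) = √(400 + 27393/60424) = √(24196993/60424) = √365519776258/30212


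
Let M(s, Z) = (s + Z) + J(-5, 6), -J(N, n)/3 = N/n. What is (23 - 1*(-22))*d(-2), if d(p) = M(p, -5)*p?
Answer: 405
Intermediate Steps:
J(N, n) = -3*N/n
M(s, Z) = 5/2 + Z + s (M(s, Z) = (s + Z) - 3*(-5)/6 = (Z + s) - 3*(-5)*⅙ = (Z + s) + 5/2 = 5/2 + Z + s)
d(p) = p*(-5/2 + p) (d(p) = (5/2 - 5 + p)*p = (-5/2 + p)*p = p*(-5/2 + p))
(23 - 1*(-22))*d(-2) = (23 - 1*(-22))*((½)*(-2)*(-5 + 2*(-2))) = (23 + 22)*((½)*(-2)*(-5 - 4)) = 45*((½)*(-2)*(-9)) = 45*9 = 405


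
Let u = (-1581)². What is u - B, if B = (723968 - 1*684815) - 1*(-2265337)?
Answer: 195071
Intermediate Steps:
u = 2499561
B = 2304490 (B = (723968 - 684815) + 2265337 = 39153 + 2265337 = 2304490)
u - B = 2499561 - 1*2304490 = 2499561 - 2304490 = 195071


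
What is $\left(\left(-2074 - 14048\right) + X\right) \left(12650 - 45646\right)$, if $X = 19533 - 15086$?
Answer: $385228300$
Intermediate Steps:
$X = 4447$ ($X = 19533 - 15086 = 4447$)
$\left(\left(-2074 - 14048\right) + X\right) \left(12650 - 45646\right) = \left(\left(-2074 - 14048\right) + 4447\right) \left(12650 - 45646\right) = \left(\left(-2074 - 14048\right) + 4447\right) \left(-32996\right) = \left(-16122 + 4447\right) \left(-32996\right) = \left(-11675\right) \left(-32996\right) = 385228300$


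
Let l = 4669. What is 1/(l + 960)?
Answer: 1/5629 ≈ 0.00017765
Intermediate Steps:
1/(l + 960) = 1/(4669 + 960) = 1/5629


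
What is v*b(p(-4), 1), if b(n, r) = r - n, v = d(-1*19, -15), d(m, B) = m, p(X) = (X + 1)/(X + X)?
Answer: -95/8 ≈ -11.875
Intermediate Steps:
p(X) = (1 + X)/(2*X) (p(X) = (1 + X)/((2*X)) = (1 + X)*(1/(2*X)) = (1 + X)/(2*X))
v = -19 (v = -1*19 = -19)
v*b(p(-4), 1) = -19*(1 - (1 - 4)/(2*(-4))) = -19*(1 - (-1)*(-3)/(2*4)) = -19*(1 - 1*3/8) = -19*(1 - 3/8) = -19*5/8 = -95/8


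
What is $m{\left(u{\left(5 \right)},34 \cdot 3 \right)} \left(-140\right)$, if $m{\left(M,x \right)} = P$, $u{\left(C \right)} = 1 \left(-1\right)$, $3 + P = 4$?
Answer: $-140$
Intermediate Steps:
$P = 1$ ($P = -3 + 4 = 1$)
$u{\left(C \right)} = -1$
$m{\left(M,x \right)} = 1$
$m{\left(u{\left(5 \right)},34 \cdot 3 \right)} \left(-140\right) = 1 \left(-140\right) = -140$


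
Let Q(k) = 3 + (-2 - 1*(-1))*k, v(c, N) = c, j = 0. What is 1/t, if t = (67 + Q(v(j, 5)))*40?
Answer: 1/2800 ≈ 0.00035714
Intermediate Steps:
Q(k) = 3 - k (Q(k) = 3 + (-2 + 1)*k = 3 - k)
t = 2800 (t = (67 + (3 - 1*0))*40 = (67 + (3 + 0))*40 = (67 + 3)*40 = 70*40 = 2800)
1/t = 1/2800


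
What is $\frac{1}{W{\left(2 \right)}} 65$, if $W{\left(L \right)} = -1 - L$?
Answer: $- \frac{65}{3} \approx -21.667$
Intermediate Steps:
$\frac{1}{W{\left(2 \right)}} 65 = \frac{1}{-1 - 2} \cdot 65 = \frac{1}{-3} \cdot 65 = \left(- \frac{1}{3}\right) 65 = - \frac{65}{3}$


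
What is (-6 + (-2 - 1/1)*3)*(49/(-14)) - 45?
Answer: 15/2 ≈ 7.5000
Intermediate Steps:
(-6 + (-2 - 1/1)*3)*(49/(-14)) - 45 = (-6 + (-2 - 1*1)*3)*(49*(-1/14)) - 45 = (-6 + (-2 - 1)*3)*(-7/2) - 45 = (-6 - 3*3)*(-7/2) - 45 = (-6 - 9)*(-7/2) - 45 = -15*(-7/2) - 45 = 105/2 - 45 = 15/2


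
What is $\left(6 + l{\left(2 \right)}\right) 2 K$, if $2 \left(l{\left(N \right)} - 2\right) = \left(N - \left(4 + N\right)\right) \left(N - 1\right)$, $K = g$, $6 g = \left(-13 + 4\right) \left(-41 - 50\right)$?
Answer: $1638$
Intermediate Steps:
$g = \frac{273}{2}$ ($g = \frac{\left(-13 + 4\right) \left(-41 - 50\right)}{6} = \frac{\left(-9\right) \left(-91\right)}{6} = \frac{1}{6} \cdot 819 = \frac{273}{2} \approx 136.5$)
$K = \frac{273}{2} \approx 136.5$
$l{\left(N \right)} = 4 - 2 N$ ($l{\left(N \right)} = 2 + \frac{\left(N - \left(4 + N\right)\right) \left(N - 1\right)}{2} = 2 + \frac{\left(N - \left(4 + N\right)\right) \left(-1 + N\right)}{2} = 2 + \frac{\left(-4\right) \left(-1 + N\right)}{2} = 2 + \frac{4 - 4 N}{2} = 2 - \left(-2 + 2 N\right) = 4 - 2 N$)
$\left(6 + l{\left(2 \right)}\right) 2 K = \left(6 + \left(4 - 4\right)\right) 2 \cdot \frac{273}{2} = \left(6 + 0\right) 2 \cdot \frac{273}{2} = 6 \cdot 2 \cdot \frac{273}{2} = 12 \cdot \frac{273}{2} = 1638$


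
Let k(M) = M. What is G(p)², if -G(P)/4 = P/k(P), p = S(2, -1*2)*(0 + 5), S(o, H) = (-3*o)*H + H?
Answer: 16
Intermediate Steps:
S(o, H) = H - 3*H*o (S(o, H) = -3*H*o + H = H - 3*H*o)
p = 50 (p = ((-1*2)*(1 - 3*2))*(0 + 5) = -2*(1 - 6)*5 = -2*(-5)*5 = 10*5 = 50)
G(P) = -4 (G(P) = -4*P/P = -4*1 = -4)
G(p)² = (-4)² = 16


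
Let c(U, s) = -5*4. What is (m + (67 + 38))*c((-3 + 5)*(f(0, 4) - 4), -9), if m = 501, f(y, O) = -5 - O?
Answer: -12120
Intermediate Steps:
c(U, s) = -20
(m + (67 + 38))*c((-3 + 5)*(f(0, 4) - 4), -9) = (501 + (67 + 38))*(-20) = (501 + 105)*(-20) = 606*(-20) = -12120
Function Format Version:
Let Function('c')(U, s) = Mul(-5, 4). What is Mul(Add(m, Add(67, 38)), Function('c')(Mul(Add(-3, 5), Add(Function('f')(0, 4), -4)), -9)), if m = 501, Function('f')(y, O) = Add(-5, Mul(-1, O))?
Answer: -12120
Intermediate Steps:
Function('c')(U, s) = -20
Mul(Add(m, Add(67, 38)), Function('c')(Mul(Add(-3, 5), Add(Function('f')(0, 4), -4)), -9)) = Mul(Add(501, Add(67, 38)), -20) = Mul(Add(501, 105), -20) = Mul(606, -20) = -12120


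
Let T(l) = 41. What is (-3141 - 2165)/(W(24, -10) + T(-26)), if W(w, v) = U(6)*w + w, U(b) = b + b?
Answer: -5306/353 ≈ -15.031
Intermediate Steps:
U(b) = 2*b
W(w, v) = 13*w (W(w, v) = (2*6)*w + w = 12*w + w = 13*w)
(-3141 - 2165)/(W(24, -10) + T(-26)) = (-3141 - 2165)/(13*24 + 41) = -5306/(312 + 41) = -5306/353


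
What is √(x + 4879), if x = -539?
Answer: 2*√1085 ≈ 65.879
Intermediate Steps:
√(x + 4879) = √(-539 + 4879) = √4340 = 2*√1085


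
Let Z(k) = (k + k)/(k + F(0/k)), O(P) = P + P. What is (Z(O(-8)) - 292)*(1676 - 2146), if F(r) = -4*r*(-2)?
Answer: 136300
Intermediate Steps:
F(r) = 8*r
O(P) = 2*P
Z(k) = 2 (Z(k) = (k + k)/(k + 8*(0/k)) = (2*k)/(k + 8*0) = (2*k)/(k + 0) = (2*k)/k = 2)
(Z(O(-8)) - 292)*(1676 - 2146) = (2 - 292)*(1676 - 2146) = -290*(-470) = 136300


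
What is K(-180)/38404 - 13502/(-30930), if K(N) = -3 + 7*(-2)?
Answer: 259002499/593917860 ≈ 0.43609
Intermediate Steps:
K(N) = -17 (K(N) = -3 - 14 = -17)
K(-180)/38404 - 13502/(-30930) = -17/38404 - 13502/(-30930) = -17*1/38404 - 13502*(-1/30930) = -17/38404 + 6751/15465 = 259002499/593917860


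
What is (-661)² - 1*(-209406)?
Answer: 646327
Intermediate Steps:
(-661)² - 1*(-209406) = 436921 + 209406 = 646327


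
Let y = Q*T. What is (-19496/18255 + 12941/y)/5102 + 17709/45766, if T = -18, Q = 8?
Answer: 37761360972941/102300201591840 ≈ 0.36912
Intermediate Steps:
y = -144 (y = 8*(-18) = -144)
(-19496/18255 + 12941/y)/5102 + 17709/45766 = (-19496/18255 + 12941/(-144))/5102 + 17709/45766 = (-19496*1/18255 + 12941*(-1/144))*(1/5102) + 17709*(1/45766) = (-19496/18255 - 12941/144)*(1/5102) + 17709/45766 = -79681793/876240*1/5102 + 17709/45766 = -79681793/4470576480 + 17709/45766 = 37761360972941/102300201591840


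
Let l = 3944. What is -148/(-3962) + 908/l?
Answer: 522651/1953266 ≈ 0.26758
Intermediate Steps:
-148/(-3962) + 908/l = -148/(-3962) + 908/3944 = -148*(-1/3962) + 908*(1/3944) = 74/1981 + 227/986 = 522651/1953266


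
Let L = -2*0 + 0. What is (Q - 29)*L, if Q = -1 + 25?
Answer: 0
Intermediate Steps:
L = 0 (L = 0 + 0 = 0)
Q = 24
(Q - 29)*L = (24 - 29)*0 = -5*0 = 0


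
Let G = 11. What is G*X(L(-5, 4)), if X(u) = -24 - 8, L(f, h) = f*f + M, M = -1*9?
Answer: -352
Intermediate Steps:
M = -9
L(f, h) = -9 + f**2 (L(f, h) = f*f - 9 = f**2 - 9 = -9 + f**2)
X(u) = -32
G*X(L(-5, 4)) = 11*(-32) = -352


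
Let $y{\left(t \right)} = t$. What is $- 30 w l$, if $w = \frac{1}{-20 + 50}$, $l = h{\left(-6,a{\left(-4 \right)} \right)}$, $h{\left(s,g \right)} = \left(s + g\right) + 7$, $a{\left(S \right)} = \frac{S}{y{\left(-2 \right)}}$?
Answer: $-3$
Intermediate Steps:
$a{\left(S \right)} = - \frac{S}{2}$ ($a{\left(S \right)} = \frac{S}{-2} = S \left(- \frac{1}{2}\right) = - \frac{S}{2}$)
$h{\left(s,g \right)} = 7 + g + s$ ($h{\left(s,g \right)} = \left(g + s\right) + 7 = 7 + g + s$)
$l = 3$ ($l = 7 - -2 - 6 = 7 + 2 - 6 = 3$)
$w = \frac{1}{30} \approx 0.033333$
$- 30 w l = \left(-30\right) \frac{1}{30} \cdot 3 = \left(-1\right) 3 = -3$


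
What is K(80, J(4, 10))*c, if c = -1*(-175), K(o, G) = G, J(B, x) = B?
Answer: 700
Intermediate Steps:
c = 175
K(80, J(4, 10))*c = 4*175 = 700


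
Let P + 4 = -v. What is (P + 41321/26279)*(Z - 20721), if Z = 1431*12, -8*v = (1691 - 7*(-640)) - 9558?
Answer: 317697014817/210232 ≈ 1.5112e+6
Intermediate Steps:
v = 3387/8 (v = -((1691 - 7*(-640)) - 9558)/8 = -((1691 + 4480) - 9558)/8 = -(6171 - 9558)/8 = -⅛*(-3387) = 3387/8 ≈ 423.38)
Z = 17172
P = -3419/8 (P = -4 - 1*3387/8 = -4 - 3387/8 = -3419/8 ≈ -427.38)
(P + 41321/26279)*(Z - 20721) = (-3419/8 + 41321/26279)*(17172 - 20721) = (-3419/8 + 41321*(1/26279))*(-3549) = (-3419/8 + 41321/26279)*(-3549) = -89517333/210232*(-3549) = 317697014817/210232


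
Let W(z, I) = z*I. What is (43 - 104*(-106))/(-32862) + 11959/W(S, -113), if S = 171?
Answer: -202281433/211664142 ≈ -0.95567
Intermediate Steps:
W(z, I) = I*z
(43 - 104*(-106))/(-32862) + 11959/W(S, -113) = (43 - 104*(-106))/(-32862) + 11959/((-113*171)) = (43 + 11024)*(-1/32862) + 11959/(-19323) = 11067*(-1/32862) + 11959*(-1/19323) = -3689/10954 - 11959/19323 = -202281433/211664142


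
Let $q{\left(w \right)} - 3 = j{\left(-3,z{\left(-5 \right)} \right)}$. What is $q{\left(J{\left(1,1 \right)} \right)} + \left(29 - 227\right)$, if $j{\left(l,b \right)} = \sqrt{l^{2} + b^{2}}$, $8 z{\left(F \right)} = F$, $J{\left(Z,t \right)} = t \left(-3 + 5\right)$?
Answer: $-195 + \frac{\sqrt{601}}{8} \approx -191.94$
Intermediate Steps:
$J{\left(Z,t \right)} = 2 t$ ($J{\left(Z,t \right)} = t 2 = 2 t$)
$z{\left(F \right)} = \frac{F}{8}$
$j{\left(l,b \right)} = \sqrt{b^{2} + l^{2}}$
$q{\left(w \right)} = 3 + \frac{\sqrt{601}}{8}$ ($q{\left(w \right)} = 3 + \sqrt{\left(\frac{1}{8} \left(-5\right)\right)^{2} + \left(-3\right)^{2}} = 3 + \sqrt{\left(- \frac{5}{8}\right)^{2} + 9} = 3 + \sqrt{\frac{25}{64} + 9} = 3 + \sqrt{\frac{601}{64}} = 3 + \frac{\sqrt{601}}{8}$)
$q{\left(J{\left(1,1 \right)} \right)} + \left(29 - 227\right) = \left(3 + \frac{\sqrt{601}}{8}\right) + \left(29 - 227\right) = \left(3 + \frac{\sqrt{601}}{8}\right) - 198 = -195 + \frac{\sqrt{601}}{8}$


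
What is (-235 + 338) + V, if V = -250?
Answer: -147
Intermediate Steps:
(-235 + 338) + V = (-235 + 338) - 250 = 103 - 250 = -147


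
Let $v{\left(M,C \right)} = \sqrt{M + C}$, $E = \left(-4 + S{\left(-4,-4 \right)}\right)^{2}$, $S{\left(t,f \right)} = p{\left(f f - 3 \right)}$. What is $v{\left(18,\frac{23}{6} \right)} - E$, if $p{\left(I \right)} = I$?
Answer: $-81 + \frac{\sqrt{786}}{6} \approx -76.327$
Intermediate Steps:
$S{\left(t,f \right)} = -3 + f^{2}$ ($S{\left(t,f \right)} = f f - 3 = f^{2} - 3 = -3 + f^{2}$)
$E = 81$ ($E = \left(-4 - \left(3 - \left(-4\right)^{2}\right)\right)^{2} = \left(-4 + \left(-3 + 16\right)\right)^{2} = \left(-4 + 13\right)^{2} = 9^{2} = 81$)
$v{\left(M,C \right)} = \sqrt{C + M}$
$v{\left(18,\frac{23}{6} \right)} - E = \sqrt{\frac{23}{6} + 18} - 81 = \sqrt{\frac{131}{6}} - 81 = \frac{\sqrt{786}}{6} - 81 = -81 + \frac{\sqrt{786}}{6}$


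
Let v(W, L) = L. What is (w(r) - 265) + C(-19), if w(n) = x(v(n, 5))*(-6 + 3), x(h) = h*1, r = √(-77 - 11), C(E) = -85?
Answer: -365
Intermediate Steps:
r = 2*I*√22 (r = √(-88) = 2*I*√22 ≈ 9.3808*I)
x(h) = h
w(n) = -15 (w(n) = 5*(-6 + 3) = 5*(-3) = -15)
(w(r) - 265) + C(-19) = (-15 - 265) - 85 = -280 - 85 = -365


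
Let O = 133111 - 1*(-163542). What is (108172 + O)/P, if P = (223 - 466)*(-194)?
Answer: 404825/47142 ≈ 8.5874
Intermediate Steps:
P = 47142 (P = -243*(-194) = 47142)
O = 296653 (O = 133111 + 163542 = 296653)
(108172 + O)/P = (108172 + 296653)/47142 = 404825*(1/47142) = 404825/47142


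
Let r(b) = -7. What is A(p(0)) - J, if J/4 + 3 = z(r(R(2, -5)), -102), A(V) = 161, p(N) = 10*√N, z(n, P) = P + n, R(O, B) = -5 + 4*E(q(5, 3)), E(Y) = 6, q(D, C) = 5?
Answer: 609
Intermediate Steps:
R(O, B) = 19 (R(O, B) = -5 + 4*6 = -5 + 24 = 19)
J = -448 (J = -12 + 4*(-102 - 7) = -12 + 4*(-109) = -12 - 436 = -448)
A(p(0)) - J = 161 - 1*(-448) = 161 + 448 = 609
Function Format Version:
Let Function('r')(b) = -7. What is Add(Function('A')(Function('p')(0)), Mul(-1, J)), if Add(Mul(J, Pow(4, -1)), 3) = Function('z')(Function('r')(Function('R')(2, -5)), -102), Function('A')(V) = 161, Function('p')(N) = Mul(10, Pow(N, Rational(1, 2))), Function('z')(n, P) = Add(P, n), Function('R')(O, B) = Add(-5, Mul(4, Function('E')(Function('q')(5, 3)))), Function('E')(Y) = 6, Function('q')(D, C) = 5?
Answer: 609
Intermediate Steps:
Function('R')(O, B) = 19 (Function('R')(O, B) = Add(-5, Mul(4, 6)) = Add(-5, 24) = 19)
J = -448 (J = Add(-12, Mul(4, Add(-102, -7))) = Add(-12, Mul(4, -109)) = Add(-12, -436) = -448)
Add(Function('A')(Function('p')(0)), Mul(-1, J)) = Add(161, Mul(-1, -448)) = Add(161, 448) = 609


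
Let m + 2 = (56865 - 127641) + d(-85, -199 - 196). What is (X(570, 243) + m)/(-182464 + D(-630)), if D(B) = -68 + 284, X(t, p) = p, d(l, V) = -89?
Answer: 8828/22781 ≈ 0.38752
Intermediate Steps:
D(B) = 216
m = -70867 (m = -2 + ((56865 - 127641) - 89) = -2 + (-70776 - 89) = -2 - 70865 = -70867)
(X(570, 243) + m)/(-182464 + D(-630)) = (243 - 70867)/(-182464 + 216) = -70624/(-182248) = -70624*(-1/182248) = 8828/22781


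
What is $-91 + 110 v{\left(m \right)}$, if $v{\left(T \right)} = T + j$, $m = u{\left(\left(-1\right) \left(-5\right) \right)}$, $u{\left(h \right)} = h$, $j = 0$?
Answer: $459$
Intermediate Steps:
$m = 5$ ($m = \left(-1\right) \left(-5\right) = 5$)
$v{\left(T \right)} = T$ ($v{\left(T \right)} = T + 0 = T$)
$-91 + 110 v{\left(m \right)} = -91 + 110 \cdot 5 = -91 + 550 = 459$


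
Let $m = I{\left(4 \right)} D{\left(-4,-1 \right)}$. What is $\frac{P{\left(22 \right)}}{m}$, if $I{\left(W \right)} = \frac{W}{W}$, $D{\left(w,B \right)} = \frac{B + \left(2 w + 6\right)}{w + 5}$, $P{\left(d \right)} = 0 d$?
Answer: $0$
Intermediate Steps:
$P{\left(d \right)} = 0$
$D{\left(w,B \right)} = \frac{6 + B + 2 w}{5 + w}$ ($D{\left(w,B \right)} = \frac{B + \left(6 + 2 w\right)}{5 + w} = \frac{6 + B + 2 w}{5 + w}$)
$I{\left(W \right)} = 1$
$m = -3$ ($m = 1 \frac{6 - 1 + 2 \left(-4\right)}{5 - 4} = 1 \frac{6 - 1 - 8}{1} = 1 \cdot 1 \left(-3\right) = 1 \left(-3\right) = -3$)
$\frac{P{\left(22 \right)}}{m} = \frac{0}{-3} = 0 \left(- \frac{1}{3}\right) = 0$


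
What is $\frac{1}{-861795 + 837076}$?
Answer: $- \frac{1}{24719} \approx -4.0455 \cdot 10^{-5}$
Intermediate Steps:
$\frac{1}{-861795 + 837076} = \frac{1}{-24719} = - \frac{1}{24719}$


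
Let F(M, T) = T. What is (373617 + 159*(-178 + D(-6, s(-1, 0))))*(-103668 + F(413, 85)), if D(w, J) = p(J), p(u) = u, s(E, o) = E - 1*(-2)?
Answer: -35785233342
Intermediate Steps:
s(E, o) = 2 + E (s(E, o) = E + 2 = 2 + E)
D(w, J) = J
(373617 + 159*(-178 + D(-6, s(-1, 0))))*(-103668 + F(413, 85)) = (373617 + 159*(-178 + (2 - 1)))*(-103668 + 85) = (373617 + 159*(-178 + 1))*(-103583) = (373617 + 159*(-177))*(-103583) = (373617 - 28143)*(-103583) = 345474*(-103583) = -35785233342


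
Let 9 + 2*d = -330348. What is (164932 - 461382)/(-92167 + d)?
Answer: 592900/514691 ≈ 1.1520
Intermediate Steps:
d = -330357/2 (d = -9/2 + (½)*(-330348) = -9/2 - 165174 = -330357/2 ≈ -1.6518e+5)
(164932 - 461382)/(-92167 + d) = (164932 - 461382)/(-92167 - 330357/2) = -296450/(-514691/2) = -296450*(-2/514691) = 592900/514691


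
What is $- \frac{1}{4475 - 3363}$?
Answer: $- \frac{1}{1112} \approx -0.00089928$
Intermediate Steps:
$- \frac{1}{4475 - 3363} = - \frac{1}{1112}$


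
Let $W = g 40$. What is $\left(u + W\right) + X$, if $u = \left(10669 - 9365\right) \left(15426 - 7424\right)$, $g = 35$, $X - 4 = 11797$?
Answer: $10447809$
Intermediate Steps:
$X = 11801$ ($X = 4 + 11797 = 11801$)
$W = 1400$ ($W = 35 \cdot 40 = 1400$)
$u = 10434608$ ($u = 1304 \cdot 8002 = 10434608$)
$\left(u + W\right) + X = \left(10434608 + 1400\right) + 11801 = 10436008 + 11801 = 10447809$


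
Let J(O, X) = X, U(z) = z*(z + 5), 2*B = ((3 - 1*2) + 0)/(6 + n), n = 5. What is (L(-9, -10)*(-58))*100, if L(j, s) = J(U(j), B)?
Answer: -2900/11 ≈ -263.64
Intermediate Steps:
B = 1/22 (B = (((3 - 1*2) + 0)/(6 + 5))/2 = (((3 - 2) + 0)/11)/2 = ((1 + 0)*(1/11))/2 = (1*(1/11))/2 = (1/2)*(1/11) = 1/22 ≈ 0.045455)
U(z) = z*(5 + z)
L(j, s) = 1/22
(L(-9, -10)*(-58))*100 = ((1/22)*(-58))*100 = -29/11*100 = -2900/11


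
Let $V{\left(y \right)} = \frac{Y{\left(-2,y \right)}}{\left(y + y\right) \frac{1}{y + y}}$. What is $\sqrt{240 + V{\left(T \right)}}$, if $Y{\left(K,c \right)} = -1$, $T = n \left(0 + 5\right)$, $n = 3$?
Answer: $\sqrt{239} \approx 15.46$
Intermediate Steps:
$T = 15$ ($T = 3 \left(0 + 5\right) = 3 \cdot 5 = 15$)
$V{\left(y \right)} = -1$ ($V{\left(y \right)} = - \frac{1}{\left(y + y\right) \frac{1}{y + y}} = - \frac{1}{2 y \frac{1}{2 y}} = - 1^{-1} = \left(-1\right) 1 = -1$)
$\sqrt{240 + V{\left(T \right)}} = \sqrt{240 - 1} = \sqrt{239}$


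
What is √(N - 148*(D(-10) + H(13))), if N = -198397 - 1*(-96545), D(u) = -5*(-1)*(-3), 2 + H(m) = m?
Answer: 2*I*√25315 ≈ 318.21*I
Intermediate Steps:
H(m) = -2 + m
D(u) = -15 (D(u) = 5*(-3) = -15)
N = -101852 (N = -198397 + 96545 = -101852)
√(N - 148*(D(-10) + H(13))) = √(-101852 - 148*(-15 + (-2 + 13))) = √(-101852 - 148*(-15 + 11)) = √(-101852 - 148*(-4)) = √(-101852 + 592) = √(-101260) = 2*I*√25315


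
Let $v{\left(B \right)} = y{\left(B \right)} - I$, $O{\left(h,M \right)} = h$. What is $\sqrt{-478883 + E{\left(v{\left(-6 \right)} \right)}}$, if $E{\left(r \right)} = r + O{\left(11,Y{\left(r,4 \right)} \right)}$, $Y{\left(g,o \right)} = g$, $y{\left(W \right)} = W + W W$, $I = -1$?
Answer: $i \sqrt{478841} \approx 691.98 i$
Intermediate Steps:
$y{\left(W \right)} = W + W^{2}$
$v{\left(B \right)} = 1 + B \left(1 + B\right)$ ($v{\left(B \right)} = B \left(1 + B\right) - -1 = B \left(1 + B\right) + 1 = 1 + B \left(1 + B\right)$)
$E{\left(r \right)} = 11 + r$ ($E{\left(r \right)} = r + 11 = 11 + r$)
$\sqrt{-478883 + E{\left(v{\left(-6 \right)} \right)}} = \sqrt{-478883 - \left(-12 + 6 \left(1 - 6\right)\right)} = \sqrt{-478883 + \left(11 + \left(1 - -30\right)\right)} = \sqrt{-478883 + \left(11 + \left(1 + 30\right)\right)} = \sqrt{-478883 + \left(11 + 31\right)} = \sqrt{-478883 + 42} = \sqrt{-478841} = i \sqrt{478841}$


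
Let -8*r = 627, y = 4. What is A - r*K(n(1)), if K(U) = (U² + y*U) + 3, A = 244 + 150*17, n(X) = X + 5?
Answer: 61853/8 ≈ 7731.6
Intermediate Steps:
n(X) = 5 + X
A = 2794 (A = 244 + 2550 = 2794)
r = -627/8 (r = -⅛*627 = -627/8 ≈ -78.375)
K(U) = 3 + U² + 4*U (K(U) = (U² + 4*U) + 3 = 3 + U² + 4*U)
A - r*K(n(1)) = 2794 - (-627)*(3 + (5 + 1)² + 4*(5 + 1))/8 = 2794 - (-627)*(3 + 6² + 4*6)/8 = 2794 - (-627)*(3 + 36 + 24)/8 = 2794 - (-627)*63/8 = 2794 - 1*(-39501/8) = 2794 + 39501/8 = 61853/8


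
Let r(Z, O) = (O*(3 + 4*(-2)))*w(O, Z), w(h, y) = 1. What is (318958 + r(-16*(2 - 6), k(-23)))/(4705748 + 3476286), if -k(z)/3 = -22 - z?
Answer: 318973/8182034 ≈ 0.038985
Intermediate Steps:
k(z) = 66 + 3*z (k(z) = -3*(-22 - z) = 66 + 3*z)
r(Z, O) = -5*O (r(Z, O) = (O*(3 + 4*(-2)))*1 = (O*(3 - 8))*1 = (O*(-5))*1 = -5*O*1 = -5*O)
(318958 + r(-16*(2 - 6), k(-23)))/(4705748 + 3476286) = (318958 - 5*(66 + 3*(-23)))/(4705748 + 3476286) = (318958 - 5*(66 - 69))/8182034 = (318958 - 5*(-3))*(1/8182034) = (318958 + 15)*(1/8182034) = 318973*(1/8182034) = 318973/8182034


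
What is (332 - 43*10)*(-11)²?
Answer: -11858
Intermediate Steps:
(332 - 43*10)*(-11)² = (332 - 430)*121 = -98*121 = -11858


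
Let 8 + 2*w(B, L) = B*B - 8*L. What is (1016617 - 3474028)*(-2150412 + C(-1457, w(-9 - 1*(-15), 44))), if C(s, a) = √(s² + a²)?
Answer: 5284446103332 - 2457411*√2149093 ≈ 5.2808e+12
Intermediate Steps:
w(B, L) = -4 + B²/2 - 4*L (w(B, L) = -4 + (B*B - 8*L)/2 = -4 + (B² - 8*L)/2 = -4 + (B²/2 - 4*L) = -4 + B²/2 - 4*L)
C(s, a) = √(a² + s²)
(1016617 - 3474028)*(-2150412 + C(-1457, w(-9 - 1*(-15), 44))) = (1016617 - 3474028)*(-2150412 + √((-4 + (-9 - 1*(-15))²/2 - 4*44)² + (-1457)²)) = -2457411*(-2150412 + √((-4 + (-9 + 15)²/2 - 176)² + 2122849)) = -2457411*(-2150412 + √((-4 + (½)*6² - 176)² + 2122849)) = -2457411*(-2150412 + √((-4 + (½)*36 - 176)² + 2122849)) = -2457411*(-2150412 + √((-4 + 18 - 176)² + 2122849)) = -2457411*(-2150412 + √((-162)² + 2122849)) = -2457411*(-2150412 + √(26244 + 2122849)) = -2457411*(-2150412 + √2149093) = 5284446103332 - 2457411*√2149093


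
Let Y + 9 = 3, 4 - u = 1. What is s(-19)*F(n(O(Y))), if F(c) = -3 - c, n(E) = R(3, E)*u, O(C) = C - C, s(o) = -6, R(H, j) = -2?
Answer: -18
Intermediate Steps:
u = 3 (u = 4 - 1*1 = 4 - 1 = 3)
Y = -6 (Y = -9 + 3 = -6)
O(C) = 0
n(E) = -6 (n(E) = -2*3 = -6)
s(-19)*F(n(O(Y))) = -6*(-3 - 1*(-6)) = -6*(-3 + 6) = -6*3 = -18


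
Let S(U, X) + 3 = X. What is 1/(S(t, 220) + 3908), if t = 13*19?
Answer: 1/4125 ≈ 0.00024242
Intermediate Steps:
t = 247
S(U, X) = -3 + X
1/(S(t, 220) + 3908) = 1/((-3 + 220) + 3908) = 1/(217 + 3908) = 1/4125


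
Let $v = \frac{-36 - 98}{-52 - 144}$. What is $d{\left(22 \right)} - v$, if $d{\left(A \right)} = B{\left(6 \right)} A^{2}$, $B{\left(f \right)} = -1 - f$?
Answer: $- \frac{332091}{98} \approx -3388.7$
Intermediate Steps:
$d{\left(A \right)} = - 7 A^{2}$ ($d{\left(A \right)} = \left(-1 - 6\right) A^{2} = - 7 A^{2}$)
$v = \frac{67}{98}$ ($v = - \frac{134}{-196} = \left(-134\right) \left(- \frac{1}{196}\right) = \frac{67}{98} \approx 0.68367$)
$d{\left(22 \right)} - v = - 7 \cdot 22^{2} - \frac{67}{98} = \left(-7\right) 484 - \frac{67}{98} = -3388 - \frac{67}{98} = - \frac{332091}{98}$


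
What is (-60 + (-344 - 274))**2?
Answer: 459684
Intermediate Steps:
(-60 + (-344 - 274))**2 = (-60 - 618)**2 = (-678)**2 = 459684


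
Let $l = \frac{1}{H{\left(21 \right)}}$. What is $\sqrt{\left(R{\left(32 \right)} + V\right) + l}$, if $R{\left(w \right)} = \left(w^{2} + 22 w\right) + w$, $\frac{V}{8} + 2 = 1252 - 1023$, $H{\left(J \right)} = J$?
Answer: $\frac{\sqrt{1577037}}{21} \approx 59.8$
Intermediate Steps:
$V = 1816$ ($V = -16 + 8 \left(1252 - 1023\right) = -16 + 8 \cdot 229 = -16 + 1832 = 1816$)
$l = \frac{1}{21} \approx 0.047619$
$R{\left(w \right)} = w^{2} + 23 w$
$\sqrt{\left(R{\left(32 \right)} + V\right) + l} = \sqrt{\left(32 \left(23 + 32\right) + 1816\right) + \frac{1}{21}} = \sqrt{\left(32 \cdot 55 + 1816\right) + \frac{1}{21}} = \sqrt{\left(1760 + 1816\right) + \frac{1}{21}} = \sqrt{3576 + \frac{1}{21}} = \sqrt{\frac{75097}{21}} = \frac{\sqrt{1577037}}{21}$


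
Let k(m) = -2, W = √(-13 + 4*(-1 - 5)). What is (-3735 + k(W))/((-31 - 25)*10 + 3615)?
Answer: -3737/3055 ≈ -1.2232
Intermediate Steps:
W = I*√37 (W = √(-13 + 4*(-6)) = √(-13 - 24) = √(-37) = I*√37 ≈ 6.0828*I)
(-3735 + k(W))/((-31 - 25)*10 + 3615) = (-3735 - 2)/((-31 - 25)*10 + 3615) = -3737/(-56*10 + 3615) = -3737/(-560 + 3615) = -3737/3055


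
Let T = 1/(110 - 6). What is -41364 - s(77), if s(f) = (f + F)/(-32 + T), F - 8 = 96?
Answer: -137599204/3327 ≈ -41358.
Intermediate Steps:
F = 104 (F = 8 + 96 = 104)
T = 1/104 ≈ 0.0096154
s(f) = -10816/3327 - 104*f/3327 (s(f) = (f + 104)/(-32 + 1/104) = (104 + f)/(-3327/104) = (104 + f)*(-104/3327) = -10816/3327 - 104*f/3327)
-41364 - s(77) = -41364 - (-10816/3327 - 104/3327*77) = -41364 - (-10816/3327 - 8008/3327) = -41364 - 1*(-18824/3327) = -41364 + 18824/3327 = -137599204/3327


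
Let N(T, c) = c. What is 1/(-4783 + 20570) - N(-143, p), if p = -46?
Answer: 726203/15787 ≈ 46.000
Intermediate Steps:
1/(-4783 + 20570) - N(-143, p) = 1/(-4783 + 20570) - 1*(-46) = 1/15787 + 46 = 726203/15787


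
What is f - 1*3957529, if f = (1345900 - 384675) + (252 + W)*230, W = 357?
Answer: -2856234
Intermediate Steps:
f = 1101295 (f = (1345900 - 384675) + (252 + 357)*230 = 961225 + 609*230 = 961225 + 140070 = 1101295)
f - 1*3957529 = 1101295 - 1*3957529 = 1101295 - 3957529 = -2856234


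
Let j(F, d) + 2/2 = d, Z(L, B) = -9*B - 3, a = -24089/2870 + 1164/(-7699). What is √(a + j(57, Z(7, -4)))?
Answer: √11451855623478970/22096130 ≈ 4.8431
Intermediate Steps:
a = -188801891/22096130 (a = -24089*1/2870 + 1164*(-1/7699) = -24089/2870 - 1164/7699 = -188801891/22096130 ≈ -8.5446)
Z(L, B) = -3 - 9*B
j(F, d) = -1 + d
√(a + j(57, Z(7, -4))) = √(-188801891/22096130 + (-1 + (-3 - 9*(-4)))) = √(-188801891/22096130 + (-1 + (-3 + 36))) = √(-188801891/22096130 + (-1 + 33)) = √(-188801891/22096130 + 32) = √(518274269/22096130) = √11451855623478970/22096130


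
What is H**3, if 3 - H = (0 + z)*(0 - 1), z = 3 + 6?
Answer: 1728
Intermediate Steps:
z = 9
H = 12 (H = 3 - (0 + 9)*(0 - 1) = 3 - 9*(-1) = 3 - 1*(-9) = 3 + 9 = 12)
H**3 = 12**3 = 1728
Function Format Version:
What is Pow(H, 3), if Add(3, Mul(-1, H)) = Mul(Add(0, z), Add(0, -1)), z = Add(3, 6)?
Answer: 1728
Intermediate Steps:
z = 9
H = 12 (H = Add(3, Mul(-1, Mul(Add(0, 9), Add(0, -1)))) = Add(3, Mul(-1, Mul(9, -1))) = Add(3, Mul(-1, -9)) = Add(3, 9) = 12)
Pow(H, 3) = Pow(12, 3) = 1728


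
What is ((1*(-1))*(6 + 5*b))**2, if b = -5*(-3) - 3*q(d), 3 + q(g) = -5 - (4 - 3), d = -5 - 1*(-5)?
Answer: 46656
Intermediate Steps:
d = 0 (d = -5 + 5 = 0)
q(g) = -9 (q(g) = -3 + (-5 - (4 - 3)) = -3 + (-5 - 1*1) = -3 + (-5 - 1) = -3 - 6 = -9)
b = 42 (b = -5*(-3) - 3*(-9) = 15 + 27 = 42)
((1*(-1))*(6 + 5*b))**2 = ((1*(-1))*(6 + 5*42))**2 = (-(6 + 210))**2 = (-1*216)**2 = (-216)**2 = 46656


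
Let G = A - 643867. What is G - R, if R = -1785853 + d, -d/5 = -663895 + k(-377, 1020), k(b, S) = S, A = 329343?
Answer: -1843046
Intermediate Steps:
G = -314524 (G = 329343 - 643867 = -314524)
d = 3314375 (d = -5*(-663895 + 1020) = -5*(-662875) = 3314375)
R = 1528522 (R = -1785853 + 3314375 = 1528522)
G - R = -314524 - 1*1528522 = -314524 - 1528522 = -1843046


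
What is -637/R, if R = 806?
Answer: -49/62 ≈ -0.79032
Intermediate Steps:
-637/R = -637/806 = -637*1/806 = -49/62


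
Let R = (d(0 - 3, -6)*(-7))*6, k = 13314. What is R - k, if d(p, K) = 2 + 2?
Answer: -13482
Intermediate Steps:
d(p, K) = 4
R = -168 (R = (4*(-7))*6 = -28*6 = -168)
R - k = -168 - 1*13314 = -168 - 13314 = -13482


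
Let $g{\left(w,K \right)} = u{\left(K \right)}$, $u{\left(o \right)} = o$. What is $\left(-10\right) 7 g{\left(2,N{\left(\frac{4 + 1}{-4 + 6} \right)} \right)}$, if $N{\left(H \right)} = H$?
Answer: $-175$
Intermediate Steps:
$g{\left(w,K \right)} = K$
$\left(-10\right) 7 g{\left(2,N{\left(\frac{4 + 1}{-4 + 6} \right)} \right)} = \left(-10\right) 7 \frac{4 + 1}{-4 + 6} = - 70 \cdot \frac{5}{2} = - 70 \cdot 5 \cdot \frac{1}{2} = \left(-70\right) \frac{5}{2} = -175$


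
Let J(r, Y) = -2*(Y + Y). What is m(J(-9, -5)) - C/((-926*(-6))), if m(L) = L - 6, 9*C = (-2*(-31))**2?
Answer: 174053/12501 ≈ 13.923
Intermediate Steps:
J(r, Y) = -4*Y
C = 3844/9 (C = (-2*(-31))**2/9 = (1/9)*62**2 = (1/9)*3844 = 3844/9 ≈ 427.11)
m(L) = -6 + L
m(J(-9, -5)) - C/((-926*(-6))) = (-6 - 4*(-5)) - 3844/(9*((-926*(-6)))) = (-6 + 20) - 3844/(9*5556) = 14 - 3844/(9*5556) = 14 - 1*961/12501 = 14 - 961/12501 = 174053/12501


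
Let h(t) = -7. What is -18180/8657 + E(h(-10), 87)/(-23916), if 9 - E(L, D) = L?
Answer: -108732848/51760203 ≈ -2.1007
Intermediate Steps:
E(L, D) = 9 - L
-18180/8657 + E(h(-10), 87)/(-23916) = -18180/8657 + (9 - 1*(-7))/(-23916) = -18180*1/8657 + (9 + 7)*(-1/23916) = -18180/8657 + 16*(-1/23916) = -18180/8657 - 4/5979 = -108732848/51760203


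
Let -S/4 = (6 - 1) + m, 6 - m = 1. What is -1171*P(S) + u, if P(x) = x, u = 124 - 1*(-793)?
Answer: 47757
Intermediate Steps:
m = 5 (m = 6 - 1*1 = 6 - 1 = 5)
S = -40 (S = -4*((6 - 1) + 5) = -4*(5 + 5) = -4*10 = -40)
u = 917 (u = 124 + 793 = 917)
-1171*P(S) + u = -1171*(-40) + 917 = 46840 + 917 = 47757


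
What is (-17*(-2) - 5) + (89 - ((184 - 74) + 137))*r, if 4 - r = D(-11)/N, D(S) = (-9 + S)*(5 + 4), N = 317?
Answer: -219591/317 ≈ -692.72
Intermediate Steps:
D(S) = -81 + 9*S (D(S) = (-9 + S)*9 = -81 + 9*S)
r = 1448/317 (r = 4 - (-81 + 9*(-11))/317 = 4 - (-81 - 99)/317 = 4 - (-180)/317 = 4 - 1*(-180/317) = 4 + 180/317 = 1448/317 ≈ 4.5678)
(-17*(-2) - 5) + (89 - ((184 - 74) + 137))*r = (-17*(-2) - 5) + (89 - ((184 - 74) + 137))*(1448/317) = (34 - 5) + (89 - (110 + 137))*(1448/317) = 29 + (89 - 1*247)*(1448/317) = 29 + (89 - 247)*(1448/317) = 29 - 158*1448/317 = 29 - 228784/317 = -219591/317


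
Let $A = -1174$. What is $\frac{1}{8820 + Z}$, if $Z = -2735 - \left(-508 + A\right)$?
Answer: $\frac{1}{7767} \approx 0.00012875$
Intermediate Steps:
$Z = -1053$ ($Z = -2735 + \left(508 - -1174\right) = -2735 + \left(508 + 1174\right) = -2735 + 1682 = -1053$)
$\frac{1}{8820 + Z} = \frac{1}{8820 - 1053} = \frac{1}{7767}$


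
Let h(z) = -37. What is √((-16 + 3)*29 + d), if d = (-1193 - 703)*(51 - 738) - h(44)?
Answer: 2*√325553 ≈ 1141.1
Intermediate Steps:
d = 1302589 (d = (-1193 - 703)*(51 - 738) - 1*(-37) = -1896*(-687) + 37 = 1302552 + 37 = 1302589)
√((-16 + 3)*29 + d) = √((-16 + 3)*29 + 1302589) = √(-13*29 + 1302589) = √(-377 + 1302589) = √1302212 = 2*√325553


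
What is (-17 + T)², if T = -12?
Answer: 841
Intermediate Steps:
(-17 + T)² = (-17 - 12)² = (-29)² = 841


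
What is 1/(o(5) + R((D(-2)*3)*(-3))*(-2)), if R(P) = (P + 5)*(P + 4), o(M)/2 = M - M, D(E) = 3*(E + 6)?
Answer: -1/21424 ≈ -4.6677e-5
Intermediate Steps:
D(E) = 18 + 3*E (D(E) = 3*(6 + E) = 18 + 3*E)
o(M) = 0 (o(M) = 2*(M - M) = 2*0 = 0)
R(P) = (4 + P)*(5 + P) (R(P) = (5 + P)*(4 + P) = (4 + P)*(5 + P))
1/(o(5) + R((D(-2)*3)*(-3))*(-2)) = 1/(0 + (20 + (((18 + 3*(-2))*3)*(-3))² + 9*(((18 + 3*(-2))*3)*(-3)))*(-2)) = 1/(0 + (20 + (((18 - 6)*3)*(-3))² + 9*(((18 - 6)*3)*(-3)))*(-2)) = 1/(0 + (20 + ((12*3)*(-3))² + 9*((12*3)*(-3)))*(-2)) = 1/(0 + (20 + (36*(-3))² + 9*(36*(-3)))*(-2)) = 1/(0 + (20 + (-108)² + 9*(-108))*(-2)) = 1/(0 + (20 + 11664 - 972)*(-2)) = 1/(0 + 10712*(-2)) = 1/(0 - 21424) = 1/(-21424) = -1/21424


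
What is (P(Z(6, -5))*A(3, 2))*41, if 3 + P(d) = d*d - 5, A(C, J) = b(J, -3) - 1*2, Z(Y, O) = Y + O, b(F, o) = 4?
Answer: -574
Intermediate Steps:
Z(Y, O) = O + Y
A(C, J) = 2 (A(C, J) = 4 - 1*2 = 4 - 2 = 2)
P(d) = -8 + d**2 (P(d) = -3 + (d*d - 5) = -3 + (d**2 - 5) = -3 + (-5 + d**2) = -8 + d**2)
(P(Z(6, -5))*A(3, 2))*41 = ((-8 + (-5 + 6)**2)*2)*41 = ((-8 + 1**2)*2)*41 = ((-8 + 1)*2)*41 = -7*2*41 = -14*41 = -574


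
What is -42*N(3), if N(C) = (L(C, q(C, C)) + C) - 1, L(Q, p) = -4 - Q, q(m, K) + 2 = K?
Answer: 210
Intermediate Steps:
q(m, K) = -2 + K
N(C) = -5 (N(C) = ((-4 - C) + C) - 1 = -4 - 1 = -5)
-42*N(3) = -42*(-5) = 210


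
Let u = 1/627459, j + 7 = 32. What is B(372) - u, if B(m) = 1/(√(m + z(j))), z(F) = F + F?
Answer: -1/627459 + √422/422 ≈ 0.048678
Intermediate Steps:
j = 25 (j = -7 + 32 = 25)
u = 1/627459 ≈ 1.5937e-6
z(F) = 2*F
B(m) = (50 + m)^(-½) (B(m) = 1/(√(m + 2*25)) = 1/(√(m + 50)) = 1/(√(50 + m)) = (50 + m)^(-½))
B(372) - u = (50 + 372)^(-½) - 1*1/627459 = 422^(-½) - 1/627459 = √422/422 - 1/627459 = -1/627459 + √422/422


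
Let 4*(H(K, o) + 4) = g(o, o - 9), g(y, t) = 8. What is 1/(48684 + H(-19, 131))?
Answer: 1/48682 ≈ 2.0541e-5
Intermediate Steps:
H(K, o) = -2 (H(K, o) = -4 + (1/4)*8 = -4 + 2 = -2)
1/(48684 + H(-19, 131)) = 1/(48684 - 2) = 1/48682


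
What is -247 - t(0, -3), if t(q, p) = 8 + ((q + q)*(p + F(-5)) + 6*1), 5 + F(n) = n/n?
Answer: -261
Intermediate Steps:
F(n) = -4 (F(n) = -5 + n/n = -5 + 1 = -4)
t(q, p) = 14 + 2*q*(-4 + p) (t(q, p) = 8 + ((q + q)*(p - 4) + 6*1) = 8 + ((2*q)*(-4 + p) + 6) = 8 + (2*q*(-4 + p) + 6) = 8 + (6 + 2*q*(-4 + p)) = 14 + 2*q*(-4 + p))
-247 - t(0, -3) = -247 - (14 - 8*0 + 2*(-3)*0) = -247 - (14 + 0 + 0) = -247 - 1*14 = -247 - 14 = -261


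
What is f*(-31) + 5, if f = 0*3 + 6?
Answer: -181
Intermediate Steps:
f = 6 (f = 0 + 6 = 6)
f*(-31) + 5 = 6*(-31) + 5 = -186 + 5 = -181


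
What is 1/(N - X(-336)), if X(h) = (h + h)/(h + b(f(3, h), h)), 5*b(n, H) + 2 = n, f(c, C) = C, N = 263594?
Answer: 1009/265964666 ≈ 3.7937e-6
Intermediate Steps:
b(n, H) = -2/5 + n/5
X(h) = 2*h/(-2/5 + 6*h/5) (X(h) = (h + h)/(h + (-2/5 + h/5)) = (2*h)/(-2/5 + 6*h/5) = 2*h/(-2/5 + 6*h/5))
1/(N - X(-336)) = 1/(263594 - 5*(-336)/(-1 + 3*(-336))) = 1/(263594 - 5*(-336)/(-1 - 1008)) = 1/(263594 - 5*(-336)/(-1009)) = 1/(263594 - 5*(-336)*(-1)/1009) = 1/(263594 - 1*1680/1009) = 1/(263594 - 1680/1009) = 1/(265964666/1009) = 1009/265964666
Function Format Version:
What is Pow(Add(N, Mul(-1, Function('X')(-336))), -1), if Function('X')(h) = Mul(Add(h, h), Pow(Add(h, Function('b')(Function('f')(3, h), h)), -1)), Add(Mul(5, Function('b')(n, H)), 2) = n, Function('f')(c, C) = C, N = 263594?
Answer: Rational(1009, 265964666) ≈ 3.7937e-6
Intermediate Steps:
Function('b')(n, H) = Add(Rational(-2, 5), Mul(Rational(1, 5), n))
Function('X')(h) = Mul(2, h, Pow(Add(Rational(-2, 5), Mul(Rational(6, 5), h)), -1)) (Function('X')(h) = Mul(Add(h, h), Pow(Add(h, Add(Rational(-2, 5), Mul(Rational(1, 5), h))), -1)) = Mul(Mul(2, h), Pow(Add(Rational(-2, 5), Mul(Rational(6, 5), h)), -1)) = Mul(2, h, Pow(Add(Rational(-2, 5), Mul(Rational(6, 5), h)), -1)))
Pow(Add(N, Mul(-1, Function('X')(-336))), -1) = Pow(Add(263594, Mul(-1, Mul(5, -336, Pow(Add(-1, Mul(3, -336)), -1)))), -1) = Pow(Add(263594, Mul(-1, Mul(5, -336, Pow(Add(-1, -1008), -1)))), -1) = Pow(Add(263594, Mul(-1, Mul(5, -336, Pow(-1009, -1)))), -1) = Pow(Add(263594, Mul(-1, Mul(5, -336, Rational(-1, 1009)))), -1) = Pow(Add(263594, Mul(-1, Rational(1680, 1009))), -1) = Pow(Add(263594, Rational(-1680, 1009)), -1) = Pow(Rational(265964666, 1009), -1) = Rational(1009, 265964666)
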